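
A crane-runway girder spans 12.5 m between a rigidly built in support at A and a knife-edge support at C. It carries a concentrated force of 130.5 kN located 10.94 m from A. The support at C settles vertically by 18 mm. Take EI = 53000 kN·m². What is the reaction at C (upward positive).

Release the roller at C. Primary structure: cantilever fixed at A.
Downward deflection at the released point C due to the loads:
  point load 130.5 at a = 10.94: Pa²(3L − a)/(6EI) = 69139/EI
Flexibility coefficient — unit upward force at C: δ_{CC} = L³/(3EI) = 651/EI.
With EI = 53000 kN·m²: δ_0 = 1.3045 m and δ_{CC} = 0.012284 m/kN.
Compatibility — the beam at C must follow the support down by 0.018 m: δ_0 − R_C·δ_{CC} = 0.018, so R_C = (1.3045 − 0.018)/0.012284 = 104.7 kN.

R_C = 104.7 kN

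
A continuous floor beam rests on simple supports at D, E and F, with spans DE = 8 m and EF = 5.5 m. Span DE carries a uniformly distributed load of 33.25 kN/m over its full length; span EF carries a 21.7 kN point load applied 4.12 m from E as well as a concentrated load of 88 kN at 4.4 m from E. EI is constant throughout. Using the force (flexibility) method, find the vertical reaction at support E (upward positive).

Release continuity at E by inserting a hinge; the redundant is the internal moment M_E. The primary structure is two simply-supported spans DE and EF.
End slopes at the hinge E, treating each span as simply supported:
  span DE: UDL 33.25: wL³/(24EI) = 709.3/EI
  span EF: point load 21.7 at a = 4.12: Pab(L + b)/(6LEI) = 25.72/EI
  span EF: point load 88 at a = 4.4: Pab(L + b)/(6LEI) = 85.18/EI
  relative rotation θ_0 = (709.3 + 110.9)/EI = 820.2/EI
A unit hogging moment at E produces rotation L₁/(3EI) + L₂/(3EI) = 4.5/EI.
Slope continuity at E: θ_0 = M_E·4.5/EI, so M_E = 820.2/4.5 = 182.3 kN·m (hogging).
Span DE, ΣM about D with M_E applied at E: R_E^{DE}·8 = 1064 + 182.3, so R_E^{DE} = 155.8 kN and R_D = 266 − 155.8 = 110.2 kN.
Span EF, ΣM about F: R_E^{EF}·5.5 = 126.7 + 182.3, so R_E^{EF} = 56.19 kN and R_F = 109.7 − 56.19 = 53.51 kN.
R_E = 155.8 + 56.19 = 212 kN.

R_E = 212 kN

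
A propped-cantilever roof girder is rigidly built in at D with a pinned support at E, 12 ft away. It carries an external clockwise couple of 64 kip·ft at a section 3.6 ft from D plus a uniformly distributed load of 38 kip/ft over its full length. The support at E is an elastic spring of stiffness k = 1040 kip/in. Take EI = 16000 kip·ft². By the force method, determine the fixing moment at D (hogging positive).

Take the reaction at E as the redundant and release it; the primary structure is a cantilever fixed at D.
Deflection at E on the released cantilever, summing each load's contribution:
  clockwise couple 64 at a = 3.6: M₀a(2L − a)/(2EI) = 2350/EI
  UDL 38: wL⁴/(8EI) = 98496/EI
  δ_0 = 100846/EI
Flexibility coefficient — unit upward force at E: δ_{EE} = L³/(3EI) = 576/EI.
With EI = 16000 kip·ft²: δ_0 = 6.3029 ft and δ_{EE} = 0.036 ft/kip.
Compatibility — the spring shortens by R_E/k under the reaction it provides: δ_0 − R_E·δ_{EE} = R_E/k. With 1/k = 1/(1040×12) ft/kip = 0.00008 ft/kip, R_E = δ_0 / (δ_{EE} + 1/k) = 6.3029 / (0.036 + 0.00008) = 174.7 kip.
Moment equilibrium about D: M_D = Σ(load moments about D) − R_E·L = 2800 − 174.7×12 = 703.7 kip·ft.

M_D = 703.7 kip·ft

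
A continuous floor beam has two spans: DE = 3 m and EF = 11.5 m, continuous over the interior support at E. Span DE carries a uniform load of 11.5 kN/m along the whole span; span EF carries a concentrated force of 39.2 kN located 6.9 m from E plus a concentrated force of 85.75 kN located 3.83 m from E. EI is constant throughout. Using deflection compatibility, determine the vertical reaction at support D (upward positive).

R_D = -51.93 kN

Take M_E as the redundant. Released structure: two simple spans DE and EF with a hinge at E.
Rotations at E on the released spans (each span's end-slope, ×1/EI):
  span DE: UDL 11.5: wL³/(24EI) = 12.94/EI
  span EF: point load 39.2 at a = 6.9: Pab(L + b)/(6LEI) = 290.3/EI
  span EF: point load 85.75 at a = 3.83: Pab(L + b)/(6LEI) = 699.8/EI
  relative rotation θ_0 = (12.94 + 990.2)/EI = 1003/EI
A unit hogging moment at E produces rotation L₁/(3EI) + L₂/(3EI) = 4.833/EI.
Slope continuity at E: θ_0 = M_E·4.833/EI, so M_E = 1003/4.833 = 207.5 kN·m (hogging).
Span DE, ΣM about D with M_E applied at E: R_E^{DE}·3 = 51.75 + 207.5, so R_E^{DE} = 86.43 kN and R_D = 34.5 − 86.43 = -51.93 kN.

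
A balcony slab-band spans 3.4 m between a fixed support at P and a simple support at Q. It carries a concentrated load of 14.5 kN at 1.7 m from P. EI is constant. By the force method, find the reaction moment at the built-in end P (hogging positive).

M_P = 9.244 kN·m

Remove the prop at Q; the released (primary) structure is a cantilever built in at P.
Primary-structure tip deflection at Q by superposition:
  point load 14.5 at a = 1.7: Pa²(3L − a)/(6EI) = 59.37/EI
Tip deflection under a unit load at Q: L³/(3EI) = 13.1/EI.
The prop prevents deflection at Q: R_Q = δ_0/δ_{QQ} = 59.37/13.1 = 4.531 kN.
Moment equilibrium about P: M_P = Σ(load moments about P) − R_Q·L = 24.65 − 4.531×3.4 = 9.244 kN·m.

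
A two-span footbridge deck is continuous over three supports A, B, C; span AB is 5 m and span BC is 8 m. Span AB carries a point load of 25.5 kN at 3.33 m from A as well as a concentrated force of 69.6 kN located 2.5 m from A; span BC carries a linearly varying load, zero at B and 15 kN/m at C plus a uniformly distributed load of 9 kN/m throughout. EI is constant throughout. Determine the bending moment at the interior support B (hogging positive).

Take M_B as the redundant. Released structure: two simple spans AB and BC with a hinge at B.
Discontinuity in slope at B on the released structure — sum the simple-span end rotations:
  span AB: point load 25.5 at a = 3.33: Pab(L + a)/(6LEI) = 39.38/EI
  span AB: point load 69.6 at a = 2.5: Pab(L + a)/(6LEI) = 108.8/EI
  span BC: triangular load, peak 15: 7w₀L³/(360EI) = 149.3/EI
  span BC: UDL 9: wL³/(24EI) = 192/EI
  relative rotation θ_0 = (148.1 + 341.3)/EI = 489.5/EI
A unit hogging moment at B produces rotation L₁/(3EI) + L₂/(3EI) = 4.333/EI.
Slope continuity at B: θ_0 = M_B·4.333/EI, so M_B = 489.5/4.333 = 113 kN·m (hogging).

M_B = 113 kN·m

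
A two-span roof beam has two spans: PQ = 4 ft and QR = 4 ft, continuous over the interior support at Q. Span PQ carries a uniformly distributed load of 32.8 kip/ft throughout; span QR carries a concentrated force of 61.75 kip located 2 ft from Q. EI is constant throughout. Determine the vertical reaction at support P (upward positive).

Insert a hinge at Q; M_Q is the redundant, and each span becomes simply supported.
Discontinuity in slope at Q on the released structure — sum the simple-span end rotations:
  span PQ: UDL 32.8: wL³/(24EI) = 87.47/EI
  span QR: point load 61.75 at a = 2: Pab(L + b)/(6LEI) = 61.75/EI
  relative rotation θ_0 = (87.47 + 61.75)/EI = 149.2/EI
A unit hogging moment at Q produces rotation L₁/(3EI) + L₂/(3EI) = 2.667/EI.
Slope continuity at Q: θ_0 = M_Q·2.667/EI, so M_Q = 149.2/2.667 = 55.96 kip·ft (hogging).
Span PQ, ΣM about P with M_Q applied at Q: R_Q^{PQ}·4 = 262.4 + 55.96, so R_Q^{PQ} = 79.59 kip and R_P = 131.2 − 79.59 = 51.61 kip.

R_P = 51.61 kip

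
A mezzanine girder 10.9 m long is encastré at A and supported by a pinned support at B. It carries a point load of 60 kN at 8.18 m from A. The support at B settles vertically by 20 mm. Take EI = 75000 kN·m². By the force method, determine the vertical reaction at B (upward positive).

Release the roller at B. Primary structure: cantilever fixed at A.
Primary-structure tip deflection at B by superposition:
  point load 60 at a = 8.18: Pa²(3L − a)/(6EI) = 16407/EI
Tip deflection under a unit load at B: L³/(3EI) = 431.7/EI.
With EI = 75000 kN·m²: δ_0 = 0.21876 m and δ_{BB} = 0.005756 m/kN.
Compatibility — the beam at B must follow the support down by 0.02 m: δ_0 − R_B·δ_{BB} = 0.02, so R_B = (0.21876 − 0.02)/0.005756 = 34.53 kN.

R_B = 34.53 kN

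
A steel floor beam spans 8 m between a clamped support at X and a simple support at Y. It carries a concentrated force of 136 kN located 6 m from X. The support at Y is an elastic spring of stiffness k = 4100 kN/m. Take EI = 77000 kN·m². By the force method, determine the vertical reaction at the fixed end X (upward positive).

Take the reaction at Y as the redundant and release it; the primary structure is a cantilever fixed at X.
Deflection at Y on the released cantilever, summing each load's contribution:
  point load 136 at a = 6: Pa²(3L − a)/(6EI) = 14688/EI
Tip deflection under a unit load at Y: L³/(3EI) = 170.7/EI.
With EI = 77000 kN·m²: δ_0 = 0.19075 m and δ_{YY} = 0.002216 m/kN.
Compatibility — the spring shortens by R_Y/k under the reaction it provides: δ_0 − R_Y·δ_{YY} = R_Y/k. With 1/k = 0.000244 m/kN, R_Y = δ_0 / (δ_{YY} + 1/k) = 0.19075 / (0.002216 + 0.000244) = 77.53 kN.
Vertical equilibrium: R_X = ΣP − R_Y = 136 − 77.53 = 58.47 kN.

R_X = 58.47 kN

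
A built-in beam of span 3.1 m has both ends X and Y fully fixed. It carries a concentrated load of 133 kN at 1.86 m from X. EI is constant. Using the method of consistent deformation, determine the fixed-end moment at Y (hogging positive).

M_Y = 59.37 kN·m

Release both end moments; the primary structure is a simply-supported span XY with redundants M_X and M_Y.
On the primary (simply-supported) span, the end slopes from the loading are:
  at X: point load 133 at a = 1.86: Pab(L + b)/(6LEI) = 71.58/EI
  at Y: point load 133 at a = 1.86: Pab(L + a)/(6LEI) = 81.8/EI
  θ_X0 = 71.58/EI,  θ_Y0 = 81.8/EI
Flexibility coefficients: a unit moment at one end gives L/(3EI) there and L/(6EI) at the far end, so f₁₁ = f₂₂ = 1.033/EI and f₁₂ = f₂₁ = 0.5167/EI.
Compatibility — zero rotation at each built-in end:
  1.033 M_X + 0.5167 M_Y = 71.58
  0.5167 M_X + 1.033 M_Y = 81.8
Solving the pair gives M_X = 39.58 kN·m and M_Y = 59.37 kN·m (hogging).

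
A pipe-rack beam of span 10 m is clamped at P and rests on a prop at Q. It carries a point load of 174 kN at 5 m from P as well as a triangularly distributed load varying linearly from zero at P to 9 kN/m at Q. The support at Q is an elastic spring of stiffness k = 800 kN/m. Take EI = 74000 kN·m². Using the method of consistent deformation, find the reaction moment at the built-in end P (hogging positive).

Remove the prop at Q; the released (primary) structure is a cantilever built in at P.
Primary-structure tip deflection at Q by superposition:
  point load 174 at a = 5: Pa²(3L − a)/(6EI) = 18125/EI
  triangular load, peak 9 at the free end: 11w₀L⁴/(120EI) = 8250/EI
  δ_0 = 26375/EI
Flexibility coefficient — unit upward force at Q: δ_{QQ} = L³/(3EI) = 333.3/EI.
With EI = 74000 kN·m²: δ_0 = 0.35642 m and δ_{QQ} = 0.004505 m/kN.
Compatibility — the spring shortens by R_Q/k under the reaction it provides: δ_0 − R_Q·δ_{QQ} = R_Q/k. With 1/k = 0.00125 m/kN, R_Q = δ_0 / (δ_{QQ} + 1/k) = 0.35642 / (0.004505 + 0.00125) = 61.94 kN.
Moment equilibrium about P: M_P = Σ(load moments about P) − R_Q·L = 1170 − 61.94×10 = 550.6 kN·m.

M_P = 550.6 kN·m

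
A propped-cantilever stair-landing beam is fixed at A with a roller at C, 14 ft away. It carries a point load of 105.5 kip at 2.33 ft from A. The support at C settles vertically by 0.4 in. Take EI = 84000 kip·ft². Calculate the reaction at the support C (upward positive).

Remove the prop at C; the released (primary) structure is a cantilever built in at A.
Free-end deflection of the primary structure under the applied loading (downward +):
  point load 105.5 at a = 2.33: Pa²(3L − a)/(6EI) = 3787/EI
Tip deflection under a unit load at C: L³/(3EI) = 914.7/EI.
With EI = 84000 kip·ft²: δ_0 = 0.045081 ft and δ_{CC} = 0.010889 ft/kip.
Compatibility — the beam at C must follow the support down by 0.03333 ft: δ_0 − R_C·δ_{CC} = 0.03333, so R_C = (0.045081 − 0.03333)/0.010889 = 1.079 kip.

R_C = 1.079 kip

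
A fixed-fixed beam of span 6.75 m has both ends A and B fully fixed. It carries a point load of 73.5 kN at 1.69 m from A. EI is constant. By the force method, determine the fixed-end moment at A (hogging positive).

M_A = 69.8 kN·m

Take the two fixed-end moments M_A, M_B as redundants; the released structure is the simple span AB.
Simple-span end rotations at A and B under the given loads:
  at A: point load 73.5 at a = 1.69: Pab(L + b)/(6LEI) = 183.3/EI
  at B: point load 73.5 at a = 1.69: Pab(L + a)/(6LEI) = 131/EI
  θ_A0 = 183.3/EI,  θ_B0 = 131/EI
Flexibility coefficients: a unit moment at one end gives L/(3EI) there and L/(6EI) at the far end, so f₁₁ = f₂₂ = 2.25/EI and f₁₂ = f₂₁ = 1.125/EI.
Compatibility — zero rotation at each built-in end:
  2.25 M_A + 1.125 M_B = 183.3
  1.125 M_A + 2.25 M_B = 131
Solving the pair gives M_A = 69.8 kN·m and M_B = 23.31 kN·m (hogging).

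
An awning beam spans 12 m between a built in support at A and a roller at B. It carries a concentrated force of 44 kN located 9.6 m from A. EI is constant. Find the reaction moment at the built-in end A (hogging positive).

Take the reaction at B as the redundant and release it; the primary structure is a cantilever fixed at A.
Downward deflection at the released point B due to the loads:
  point load 44 at a = 9.6: Pa²(3L − a)/(6EI) = 17842/EI
Flexibility coefficient — unit upward force at B: δ_{BB} = L³/(3EI) = 576/EI.
Compatibility at B: δ_0 − R_B·δ_{BB} = 0, so R_B = 17842/576 = 30.98 kN.
Moment equilibrium about A: M_A = Σ(load moments about A) − R_B·L = 422.4 − 30.98×12 = 50.69 kN·m.

M_A = 50.69 kN·m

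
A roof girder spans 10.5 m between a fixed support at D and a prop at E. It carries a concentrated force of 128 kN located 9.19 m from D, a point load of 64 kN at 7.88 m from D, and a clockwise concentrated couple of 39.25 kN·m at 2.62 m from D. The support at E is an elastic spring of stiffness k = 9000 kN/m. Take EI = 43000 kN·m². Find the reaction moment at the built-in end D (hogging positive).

M_D = 193.6 kN·m

Take the reaction at E as the redundant and release it; the primary structure is a cantilever fixed at D.
Downward deflection at the released point E due to the loads:
  point load 128 at a = 9.19: Pa²(3L − a)/(6EI) = 40197/EI
  point load 64 at a = 7.88: Pa²(3L − a)/(6EI) = 15644/EI
  clockwise couple 39.25 at a = 2.62: M₀a(2L − a)/(2EI) = 945.1/EI
  δ_0 = 56786/EI
Tip deflection under a unit load at E: L³/(3EI) = 385.9/EI.
With EI = 43000 kN·m²: δ_0 = 1.3206 m and δ_{EE} = 0.008974 m/kN.
Compatibility — the spring shortens by R_E/k under the reaction it provides: δ_0 − R_E·δ_{EE} = R_E/k. With 1/k = 0.000111 m/kN, R_E = δ_0 / (δ_{EE} + 1/k) = 1.3206 / (0.008974 + 0.000111) = 145.4 kN.
Moment equilibrium about D: M_D = Σ(load moments about D) − R_E·L = 1720 − 145.4×10.5 = 193.6 kN·m.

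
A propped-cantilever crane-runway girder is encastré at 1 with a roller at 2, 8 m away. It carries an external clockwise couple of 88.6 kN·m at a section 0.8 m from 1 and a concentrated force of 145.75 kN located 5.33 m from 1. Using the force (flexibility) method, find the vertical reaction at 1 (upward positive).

Choose R_2 as the redundant. The primary structure is the cantilever fixed at 1.
Primary-structure tip deflection at 2 by superposition:
  clockwise couple 88.6 at a = 0.8: M₀a(2L − a)/(2EI) = 538.7/EI
  point load 145.75 at a = 5.33: Pa²(3L − a)/(6EI) = 12884/EI
  δ_0 = 13423/EI
Tip deflection under a unit load at 2: L³/(3EI) = 170.7/EI.
The prop prevents deflection at 2: R_2 = δ_0/δ_{22} = 13423/170.7 = 78.65 kN.
Vertical equilibrium: R_1 = ΣP − R_2 = 145.8 − 78.65 = 67.1 kN.

R_1 = 67.1 kN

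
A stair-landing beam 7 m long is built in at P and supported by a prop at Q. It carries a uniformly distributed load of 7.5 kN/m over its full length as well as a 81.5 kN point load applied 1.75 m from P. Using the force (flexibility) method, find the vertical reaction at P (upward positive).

Choose R_Q as the redundant. The primary structure is the cantilever fixed at P.
Downward deflection at the released point Q due to the loads:
  UDL 7.5: wL⁴/(8EI) = 2251/EI
  point load 81.5 at a = 1.75: Pa²(3L − a)/(6EI) = 800.8/EI
  δ_0 = 3052/EI
Tip deflection under a unit load at Q: L³/(3EI) = 114.3/EI.
The prop prevents deflection at Q: R_Q = δ_0/δ_{QQ} = 3052/114.3 = 26.69 kN.
Vertical equilibrium: R_P = ΣP − R_Q = 134 − 26.69 = 107.3 kN.

R_P = 107.3 kN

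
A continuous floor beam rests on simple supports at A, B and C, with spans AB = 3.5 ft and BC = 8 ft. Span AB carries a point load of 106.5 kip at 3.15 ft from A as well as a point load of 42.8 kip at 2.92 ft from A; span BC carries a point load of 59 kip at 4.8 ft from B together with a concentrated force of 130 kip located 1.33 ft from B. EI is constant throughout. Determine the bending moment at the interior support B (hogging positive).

M_B = 162.6 kip·ft

Take M_B as the redundant. Released structure: two simple spans AB and BC with a hinge at B.
Discontinuity in slope at B on the released structure — sum the simple-span end rotations:
  span AB: point load 106.5 at a = 3.15: Pab(L + a)/(6LEI) = 37.18/EI
  span AB: point load 42.8 at a = 2.92: Pab(L + a)/(6LEI) = 22.16/EI
  span BC: point load 59 at a = 4.8: Pab(L + b)/(6LEI) = 211.5/EI
  span BC: point load 130 at a = 1.33: Pab(L + b)/(6LEI) = 352.5/EI
  relative rotation θ_0 = (59.34 + 563.9)/EI = 623.3/EI
A unit hogging moment at B produces rotation L₁/(3EI) + L₂/(3EI) = 3.833/EI.
Slope continuity at B: θ_0 = M_B·3.833/EI, so M_B = 623.3/3.833 = 162.6 kip·ft (hogging).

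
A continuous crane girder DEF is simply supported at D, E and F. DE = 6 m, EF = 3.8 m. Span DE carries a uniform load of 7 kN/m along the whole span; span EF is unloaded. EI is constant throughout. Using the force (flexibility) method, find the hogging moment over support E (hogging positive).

M_E = 19.29 kN·m

Insert a hinge at E; M_E is the redundant, and each span becomes simply supported.
End slopes at the hinge E, treating each span as simply supported:
  span DE: UDL 7: wL³/(24EI) = 63/EI
  relative rotation θ_0 = (63 + 0)/EI = 63/EI
A unit hogging moment at E produces rotation L₁/(3EI) + L₂/(3EI) = 3.267/EI.
Slope continuity at E: θ_0 = M_E·3.267/EI, so M_E = 63/3.267 = 19.29 kN·m (hogging).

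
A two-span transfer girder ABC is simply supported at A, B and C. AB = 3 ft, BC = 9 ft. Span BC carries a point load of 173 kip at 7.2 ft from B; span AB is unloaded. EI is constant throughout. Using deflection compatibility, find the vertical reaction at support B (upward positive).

Take M_B as the redundant. Released structure: two simple spans AB and BC with a hinge at B.
End slopes at the hinge B, treating each span as simply supported:
  span BC: point load 173 at a = 7.2: Pab(L + b)/(6LEI) = 448.4/EI
  relative rotation θ_0 = (0 + 448.4)/EI = 448.4/EI
A unit hogging moment at B produces rotation L₁/(3EI) + L₂/(3EI) = 4/EI.
Slope continuity at B: θ_0 = M_B·4/EI, so M_B = 448.4/4 = 112.1 kip·ft (hogging).
Span AB, ΣM about A with M_B applied at B: R_B^{AB}·3 = 0 + 112.1, so R_B^{AB} = 37.37 kip and R_A = 0 − 37.37 = -37.37 kip.
Span BC, ΣM about C: R_B^{BC}·9 = 311.4 + 112.1, so R_B^{BC} = 47.06 kip and R_C = 173 − 47.06 = 125.9 kip.
R_B = 37.37 + 47.06 = 84.42 kip.

R_B = 84.42 kip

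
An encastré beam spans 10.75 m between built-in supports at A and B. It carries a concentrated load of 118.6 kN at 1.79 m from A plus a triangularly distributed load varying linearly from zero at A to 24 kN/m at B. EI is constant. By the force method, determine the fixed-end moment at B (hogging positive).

M_B = 168.1 kN·m

Take the two fixed-end moments M_A, M_B as redundants; the released structure is the simple span AB.
Simple-span end rotations at A and B under the given loads:
  at A: point load 118.6 at a = 1.79: Pab(L + b)/(6LEI) = 581.3/EI
  at B: point load 118.6 at a = 1.79: Pab(L + a)/(6LEI) = 369.8/EI
  at A: triangular load, peak 24: 7w₀L³/(360EI) = 579.7/EI
  at B: triangular load, peak 24: w₀L³/(45EI) = 662.6/EI
  θ_A0 = 1161/EI,  θ_B0 = 1032/EI
Flexibility coefficients: a unit moment at one end gives L/(3EI) there and L/(6EI) at the far end, so f₁₁ = f₂₂ = 3.583/EI and f₁₂ = f₂₁ = 1.792/EI.
Compatibility — zero rotation at each built-in end:
  3.583 M_A + 1.792 M_B = 1161
  1.792 M_A + 3.583 M_B = 1032
Solving the pair gives M_A = 239.9 kN·m and M_B = 168.1 kN·m (hogging).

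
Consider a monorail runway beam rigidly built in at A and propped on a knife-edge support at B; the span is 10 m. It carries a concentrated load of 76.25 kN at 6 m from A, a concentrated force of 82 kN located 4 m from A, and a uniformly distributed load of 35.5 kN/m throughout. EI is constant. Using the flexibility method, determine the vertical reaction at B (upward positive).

R_B = 183.1 kN

Release the roller at B. Primary structure: cantilever fixed at A.
Downward deflection at the released point B due to the loads:
  point load 76.25 at a = 6: Pa²(3L − a)/(6EI) = 10980/EI
  point load 82 at a = 4: Pa²(3L − a)/(6EI) = 5685/EI
  UDL 35.5: wL⁴/(8EI) = 44375/EI
  δ_0 = 61040/EI
Flexibility coefficient — unit upward force at B: δ_{BB} = L³/(3EI) = 333.3/EI.
Compatibility at B: δ_0 − R_B·δ_{BB} = 0, so R_B = 61040/333.3 = 183.1 kN.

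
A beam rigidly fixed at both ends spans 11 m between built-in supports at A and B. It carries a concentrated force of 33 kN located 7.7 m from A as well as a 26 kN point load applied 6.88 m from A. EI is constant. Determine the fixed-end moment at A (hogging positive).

Take the two fixed-end moments M_A, M_B as redundants; the released structure is the simple span AB.
End rotations of the released simple span under the applied load (×1/EI):
  at A: point load 33 at a = 7.7: Pab(L + b)/(6LEI) = 181.7/EI
  at B: point load 33 at a = 7.7: Pab(L + a)/(6LEI) = 237.6/EI
  at A: point load 26 at a = 6.88: Pab(L + b)/(6LEI) = 168.8/EI
  at B: point load 26 at a = 6.88: Pab(L + a)/(6LEI) = 199.7/EI
  θ_A0 = 350.5/EI,  θ_B0 = 437.2/EI
Flexibility coefficients: a unit moment at one end gives L/(3EI) there and L/(6EI) at the far end, so f₁₁ = f₂₂ = 3.667/EI and f₁₂ = f₂₁ = 1.833/EI.
Compatibility — zero rotation at each built-in end:
  3.667 M_A + 1.833 M_B = 350.5
  1.833 M_A + 3.667 M_B = 437.2
Solving the pair gives M_A = 47.96 kN·m and M_B = 95.27 kN·m (hogging).

M_A = 47.96 kN·m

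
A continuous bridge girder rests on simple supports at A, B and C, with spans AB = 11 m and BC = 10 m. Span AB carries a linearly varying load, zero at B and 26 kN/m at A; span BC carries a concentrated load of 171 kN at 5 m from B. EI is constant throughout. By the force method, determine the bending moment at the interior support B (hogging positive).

M_B = 248.8 kN·m

Insert a hinge at B; M_B is the redundant, and each span becomes simply supported.
Discontinuity in slope at B on the released structure — sum the simple-span end rotations:
  span AB: triangular load, peak 26: 7w₀L³/(360EI) = 672.9/EI
  span BC: point load 171 at a = 5: Pab(L + b)/(6LEI) = 1069/EI
  relative rotation θ_0 = (672.9 + 1069)/EI = 1742/EI
A unit hogging moment at B produces rotation L₁/(3EI) + L₂/(3EI) = 7/EI.
Slope continuity at B: θ_0 = M_B·7/EI, so M_B = 1742/7 = 248.8 kN·m (hogging).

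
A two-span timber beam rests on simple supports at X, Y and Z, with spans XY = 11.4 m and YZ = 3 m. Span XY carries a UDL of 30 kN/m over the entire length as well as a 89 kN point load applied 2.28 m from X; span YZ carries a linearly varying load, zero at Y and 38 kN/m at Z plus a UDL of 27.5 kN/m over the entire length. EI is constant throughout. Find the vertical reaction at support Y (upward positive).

Release continuity at Y by inserting a hinge; the redundant is the internal moment M_Y. The primary structure is two simply-supported spans XY and YZ.
End slopes at the hinge Y, treating each span as simply supported:
  span XY: UDL 30: wL³/(24EI) = 1852/EI
  span XY: point load 89 at a = 2.28: Pab(L + a)/(6LEI) = 370.1/EI
  span YZ: triangular load, peak 38: 7w₀L³/(360EI) = 19.95/EI
  span YZ: UDL 27.5: wL³/(24EI) = 30.94/EI
  relative rotation θ_0 = (2222 + 50.89)/EI = 2273/EI
A unit hogging moment at Y produces rotation L₁/(3EI) + L₂/(3EI) = 4.8/EI.
Slope continuity at Y: θ_0 = M_Y·4.8/EI, so M_Y = 2273/4.8 = 473.5 kN·m (hogging).
Span XY, ΣM about X with M_Y applied at Y: R_Y^{XY}·11.4 = 2152 + 473.5, so R_Y^{XY} = 230.3 kN and R_X = 431 − 230.3 = 200.7 kN.
Span YZ, ΣM about Z: R_Y^{YZ}·3 = 180.8 + 473.5, so R_Y^{YZ} = 218.1 kN and R_Z = 139.5 − 218.1 = -78.59 kN.
R_Y = 230.3 + 218.1 = 448.4 kN.

R_Y = 448.4 kN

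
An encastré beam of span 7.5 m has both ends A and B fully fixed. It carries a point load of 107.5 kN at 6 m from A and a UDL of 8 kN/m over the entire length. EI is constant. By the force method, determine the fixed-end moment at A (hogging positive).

M_A = 63.3 kN·m

Take the two fixed-end moments M_A, M_B as redundants; the released structure is the simple span AB.
On the primary (simply-supported) span, the end slopes from the loading are:
  at A: point load 107.5 at a = 6: Pab(L + b)/(6LEI) = 193.5/EI
  at B: point load 107.5 at a = 6: Pab(L + a)/(6LEI) = 290.2/EI
  at A: UDL 8: wL³/(24EI) = 140.6/EI
  at B: UDL 8: wL³/(24EI) = 140.6/EI
  θ_A0 = 334.1/EI,  θ_B0 = 430.9/EI
Flexibility coefficients: a unit moment at one end gives L/(3EI) there and L/(6EI) at the far end, so f₁₁ = f₂₂ = 2.5/EI and f₁₂ = f₂₁ = 1.25/EI.
Compatibility — zero rotation at each built-in end:
  2.5 M_A + 1.25 M_B = 334.1
  1.25 M_A + 2.5 M_B = 430.9
Solving the pair gives M_A = 63.3 kN·m and M_B = 140.7 kN·m (hogging).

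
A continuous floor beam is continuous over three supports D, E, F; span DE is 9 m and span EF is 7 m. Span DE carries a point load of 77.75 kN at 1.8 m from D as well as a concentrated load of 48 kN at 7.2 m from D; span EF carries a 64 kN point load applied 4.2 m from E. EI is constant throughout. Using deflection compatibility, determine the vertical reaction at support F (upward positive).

Take M_E as the redundant. Released structure: two simple spans DE and EF with a hinge at E.
Discontinuity in slope at E on the released structure — sum the simple-span end rotations:
  span DE: point load 77.75 at a = 1.8: Pab(L + a)/(6LEI) = 201.5/EI
  span DE: point load 48 at a = 7.2: Pab(L + a)/(6LEI) = 186.6/EI
  span EF: point load 64 at a = 4.2: Pab(L + b)/(6LEI) = 175.6/EI
  relative rotation θ_0 = (388.2 + 175.6)/EI = 563.8/EI
A unit hogging moment at E produces rotation L₁/(3EI) + L₂/(3EI) = 5.333/EI.
Slope continuity at E: θ_0 = M_E·5.333/EI, so M_E = 563.8/5.333 = 105.7 kN·m (hogging).
Span EF, ΣM about F: R_E^{EF}·7 = 179.2 + 105.7, so R_E^{EF} = 40.7 kN and R_F = 64 − 40.7 = 23.3 kN.

R_F = 23.3 kN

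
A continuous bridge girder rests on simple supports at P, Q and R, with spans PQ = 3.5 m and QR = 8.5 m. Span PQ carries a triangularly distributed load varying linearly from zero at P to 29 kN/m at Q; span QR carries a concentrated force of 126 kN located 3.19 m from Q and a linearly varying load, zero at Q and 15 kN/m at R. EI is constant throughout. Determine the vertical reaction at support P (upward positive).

Release continuity at Q by inserting a hinge; the redundant is the internal moment M_Q. The primary structure is two simply-supported spans PQ and QR.
End slopes at the hinge Q, treating each span as simply supported:
  span PQ: triangular load, peak 29: w₀L³/(45EI) = 27.63/EI
  span QR: point load 126 at a = 3.19: Pab(L + b)/(6LEI) = 577.9/EI
  span QR: triangular load, peak 15: 7w₀L³/(360EI) = 179.1/EI
  relative rotation θ_0 = (27.63 + 757.1)/EI = 784.7/EI
A unit hogging moment at Q produces rotation L₁/(3EI) + L₂/(3EI) = 4/EI.
Slope continuity at Q: θ_0 = M_Q·4/EI, so M_Q = 784.7/4 = 196.2 kN·m (hogging).
Span PQ, ΣM about P with M_Q applied at Q: R_Q^{PQ}·3.5 = 118.4 + 196.2, so R_Q^{PQ} = 89.88 kN and R_P = 50.75 − 89.88 = -39.13 kN.

R_P = -39.13 kN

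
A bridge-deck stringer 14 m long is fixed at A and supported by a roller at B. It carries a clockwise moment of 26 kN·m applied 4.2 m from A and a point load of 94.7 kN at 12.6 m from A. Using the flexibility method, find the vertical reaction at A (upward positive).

R_A = 12.74 kN

Choose R_B as the redundant. The primary structure is the cantilever fixed at A.
Downward deflection at the released point B due to the loads:
  clockwise couple 26 at a = 4.2: M₀a(2L − a)/(2EI) = 1299/EI
  point load 94.7 at a = 12.6: Pa²(3L − a)/(6EI) = 73669/EI
  δ_0 = 74969/EI
Flexibility coefficient — unit upward force at B: δ_{BB} = L³/(3EI) = 914.7/EI.
The prop prevents deflection at B: R_B = δ_0/δ_{BB} = 74969/914.7 = 81.96 kN.
Vertical equilibrium: R_A = ΣP − R_B = 94.7 − 81.96 = 12.74 kN.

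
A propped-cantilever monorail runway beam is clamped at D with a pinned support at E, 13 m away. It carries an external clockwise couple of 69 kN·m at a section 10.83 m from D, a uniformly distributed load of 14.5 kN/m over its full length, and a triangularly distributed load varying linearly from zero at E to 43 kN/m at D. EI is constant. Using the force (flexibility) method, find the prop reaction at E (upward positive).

Take the reaction at E as the redundant and release it; the primary structure is a cantilever fixed at D.
Deflection at E on the released cantilever, summing each load's contribution:
  clockwise couple 69 at a = 10.83: M₀a(2L − a)/(2EI) = 5668/EI
  UDL 14.5: wL⁴/(8EI) = 51767/EI
  triangular load, peak 43 at the fixed end: w₀L⁴/(30EI) = 40937/EI
  δ_0 = 98372/EI
Flexibility coefficient — unit upward force at E: δ_{EE} = L³/(3EI) = 732.3/EI.
Compatibility at E: δ_0 − R_E·δ_{EE} = 0, so R_E = 98372/732.3 = 134.3 kN.

R_E = 134.3 kN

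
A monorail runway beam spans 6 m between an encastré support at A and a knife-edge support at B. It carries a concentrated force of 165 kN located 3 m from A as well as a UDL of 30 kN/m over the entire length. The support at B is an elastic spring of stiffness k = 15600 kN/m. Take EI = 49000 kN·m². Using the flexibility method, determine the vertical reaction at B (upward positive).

Take the reaction at B as the redundant and release it; the primary structure is a cantilever fixed at A.
Primary-structure tip deflection at B by superposition:
  point load 165 at a = 3: Pa²(3L − a)/(6EI) = 3712/EI
  UDL 30: wL⁴/(8EI) = 4860/EI
  δ_0 = 8572/EI
Flexibility coefficient — unit upward force at B: δ_{BB} = L³/(3EI) = 72/EI.
With EI = 49000 kN·m²: δ_0 = 0.17495 m and δ_{BB} = 0.001469 m/kN.
Compatibility — the spring shortens by R_B/k under the reaction it provides: δ_0 − R_B·δ_{BB} = R_B/k. With 1/k = 0.000064 m/kN, R_B = δ_0 / (δ_{BB} + 1/k) = 0.17495 / (0.001469 + 0.000064) = 114.1 kN.

R_B = 114.1 kN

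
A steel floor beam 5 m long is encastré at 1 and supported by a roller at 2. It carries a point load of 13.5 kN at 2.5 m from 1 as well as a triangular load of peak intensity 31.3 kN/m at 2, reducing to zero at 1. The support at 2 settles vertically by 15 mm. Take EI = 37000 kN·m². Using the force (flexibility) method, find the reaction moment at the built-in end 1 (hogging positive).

M_1 = 124.9 kN·m

Choose R_2 as the redundant. The primary structure is the cantilever fixed at 1.
Free-end deflection of the primary structure under the applied loading (downward +):
  point load 13.5 at a = 2.5: Pa²(3L − a)/(6EI) = 175.8/EI
  triangular load, peak 31.3 at the free end: 11w₀L⁴/(120EI) = 1793/EI
  δ_0 = 1969/EI
Flexibility coefficient — unit upward force at 2: δ_{22} = L³/(3EI) = 41.67/EI.
With EI = 37000 kN·m²: δ_0 = 0.053216 m and δ_{22} = 0.001126 m/kN.
Compatibility — the beam at 2 must follow the support down by 0.015 m: δ_0 − R_2·δ_{22} = 0.015, so R_2 = (0.053216 − 0.015)/0.001126 = 33.94 kN.
Moment equilibrium about 1: M_1 = Σ(load moments about 1) − R_2·L = 294.6 − 33.94×5 = 124.9 kN·m.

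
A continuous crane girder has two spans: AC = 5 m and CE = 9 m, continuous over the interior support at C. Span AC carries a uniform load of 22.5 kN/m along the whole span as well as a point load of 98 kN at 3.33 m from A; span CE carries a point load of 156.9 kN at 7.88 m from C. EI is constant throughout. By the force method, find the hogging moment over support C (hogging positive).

M_C = 113.1 kN·m

Release continuity at C by inserting a hinge; the redundant is the internal moment M_C. The primary structure is two simply-supported spans AC and CE.
Discontinuity in slope at C on the released structure — sum the simple-span end rotations:
  span AC: UDL 22.5: wL³/(24EI) = 117.2/EI
  span AC: point load 98 at a = 3.33: Pab(L + a)/(6LEI) = 151.3/EI
  span CE: point load 156.9 at a = 7.88: Pab(L + b)/(6LEI) = 259.5/EI
  relative rotation θ_0 = (268.5 + 259.5)/EI = 528/EI
A unit hogging moment at C produces rotation L₁/(3EI) + L₂/(3EI) = 4.667/EI.
Slope continuity at C: θ_0 = M_C·4.667/EI, so M_C = 528/4.667 = 113.1 kN·m (hogging).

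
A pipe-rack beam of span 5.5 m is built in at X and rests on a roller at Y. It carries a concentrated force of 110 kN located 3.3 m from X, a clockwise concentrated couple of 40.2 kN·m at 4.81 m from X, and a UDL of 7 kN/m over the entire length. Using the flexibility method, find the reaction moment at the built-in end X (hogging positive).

Remove the prop at Y; the released (primary) structure is a cantilever built in at X.
Downward deflection at the released point Y due to the loads:
  point load 110 at a = 3.3: Pa²(3L − a)/(6EI) = 2635/EI
  clockwise couple 40.2 at a = 4.81: M₀a(2L − a)/(2EI) = 598.5/EI
  UDL 7: wL⁴/(8EI) = 800.7/EI
  δ_0 = 4035/EI
Tip deflection under a unit load at Y: L³/(3EI) = 55.46/EI.
The prop prevents deflection at Y: R_Y = δ_0/δ_{YY} = 4035/55.46 = 72.75 kN.
Moment equilibrium about X: M_X = Σ(load moments about X) − R_Y·L = 509.1 − 72.75×5.5 = 109 kN·m.

M_X = 109 kN·m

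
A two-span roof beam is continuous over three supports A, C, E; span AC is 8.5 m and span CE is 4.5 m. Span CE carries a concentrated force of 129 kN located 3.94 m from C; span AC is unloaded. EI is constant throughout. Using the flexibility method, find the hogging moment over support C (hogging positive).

M_C = 12.31 kN·m

Insert a hinge at C; M_C is the redundant, and each span becomes simply supported.
Rotations at C on the released spans (each span's end-slope, ×1/EI):
  span CE: point load 129 at a = 3.94: Pab(L + b)/(6LEI) = 53.34/EI
  relative rotation θ_0 = (0 + 53.34)/EI = 53.34/EI
A unit hogging moment at C produces rotation L₁/(3EI) + L₂/(3EI) = 4.333/EI.
Slope continuity at C: θ_0 = M_C·4.333/EI, so M_C = 53.34/4.333 = 12.31 kN·m (hogging).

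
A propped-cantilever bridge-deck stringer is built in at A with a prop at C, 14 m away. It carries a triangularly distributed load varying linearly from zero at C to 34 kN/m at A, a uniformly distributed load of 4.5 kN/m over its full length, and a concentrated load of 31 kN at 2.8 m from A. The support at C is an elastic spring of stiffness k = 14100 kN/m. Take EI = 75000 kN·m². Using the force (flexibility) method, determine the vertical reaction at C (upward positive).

R_C = 72.54 kN

Remove the prop at C; the released (primary) structure is a cantilever built in at A.
Free-end deflection of the primary structure under the applied loading (downward +):
  triangular load, peak 34 at the fixed end: w₀L⁴/(30EI) = 43538/EI
  UDL 4.5: wL⁴/(8EI) = 21609/EI
  point load 31 at a = 2.8: Pa²(3L − a)/(6EI) = 1588/EI
  δ_0 = 66735/EI
Flexibility coefficient — unit upward force at C: δ_{CC} = L³/(3EI) = 914.7/EI.
With EI = 75000 kN·m²: δ_0 = 0.8898 m and δ_{CC} = 0.012196 m/kN.
Compatibility — the spring shortens by R_C/k under the reaction it provides: δ_0 − R_C·δ_{CC} = R_C/k. With 1/k = 0.000071 m/kN, R_C = δ_0 / (δ_{CC} + 1/k) = 0.8898 / (0.012196 + 0.000071) = 72.54 kN.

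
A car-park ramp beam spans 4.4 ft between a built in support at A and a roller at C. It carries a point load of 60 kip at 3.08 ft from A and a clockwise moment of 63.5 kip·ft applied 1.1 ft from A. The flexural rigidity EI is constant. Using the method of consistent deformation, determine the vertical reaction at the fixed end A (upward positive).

Release the roller at C. Primary structure: cantilever fixed at A.
Deflection at C on the released cantilever, summing each load's contribution:
  point load 60 at a = 3.08: Pa²(3L − a)/(6EI) = 960/EI
  clockwise couple 63.5 at a = 1.1: M₀a(2L − a)/(2EI) = 268.9/EI
  δ_0 = 1229/EI
Flexibility coefficient — unit upward force at C: δ_{CC} = L³/(3EI) = 28.39/EI.
The prop prevents deflection at C: R_C = δ_0/δ_{CC} = 1229/28.39 = 43.28 kip.
Vertical equilibrium: R_A = ΣP − R_C = 60 − 43.28 = 16.72 kip.

R_A = 16.72 kip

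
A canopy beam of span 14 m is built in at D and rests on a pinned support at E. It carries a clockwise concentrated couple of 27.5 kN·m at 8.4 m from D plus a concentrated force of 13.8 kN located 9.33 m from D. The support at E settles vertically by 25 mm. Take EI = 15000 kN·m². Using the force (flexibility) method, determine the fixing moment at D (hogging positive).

Choose R_E as the redundant. The primary structure is the cantilever fixed at D.
Deflection at E on the released cantilever, summing each load's contribution:
  clockwise couple 27.5 at a = 8.4: M₀a(2L − a)/(2EI) = 2264/EI
  point load 13.8 at a = 9.33: Pa²(3L − a)/(6EI) = 6541/EI
  δ_0 = 8805/EI
Tip deflection under a unit load at E: L³/(3EI) = 914.7/EI.
With EI = 15000 kN·m²: δ_0 = 0.58698 m and δ_{EE} = 0.060978 m/kN.
Compatibility — the beam at E must follow the support down by 0.025 m: δ_0 − R_E·δ_{EE} = 0.025, so R_E = (0.58698 − 0.025)/0.060978 = 9.216 kN.
Moment equilibrium about D: M_D = Σ(load moments about D) − R_E·L = 156.3 − 9.216×14 = 27.23 kN·m.

M_D = 27.23 kN·m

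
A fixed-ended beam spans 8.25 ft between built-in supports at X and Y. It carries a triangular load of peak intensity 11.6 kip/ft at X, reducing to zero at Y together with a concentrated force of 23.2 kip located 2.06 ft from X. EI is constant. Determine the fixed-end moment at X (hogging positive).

M_X = 66.38 kip·ft

Release both end moments; the primary structure is a simply-supported span XY with redundants M_X and M_Y.
End rotations of the released simple span under the applied load (×1/EI):
  at X: triangular load, peak 11.6: w₀L³/(45EI) = 144.7/EI
  at Y: triangular load, peak 11.6: 7w₀L³/(360EI) = 126.7/EI
  at X: point load 23.2 at a = 2.06: Pab(L + b)/(6LEI) = 86.3/EI
  at Y: point load 23.2 at a = 2.06: Pab(L + a)/(6LEI) = 61.62/EI
  θ_X0 = 231/EI,  θ_Y0 = 188.3/EI
Flexibility coefficients: a unit moment at one end gives L/(3EI) there and L/(6EI) at the far end, so f₁₁ = f₂₂ = 2.75/EI and f₁₂ = f₂₁ = 1.375/EI.
Compatibility — zero rotation at each built-in end:
  2.75 M_X + 1.375 M_Y = 231
  1.375 M_X + 2.75 M_Y = 188.3
Solving the pair gives M_X = 66.38 kip·ft and M_Y = 35.27 kip·ft (hogging).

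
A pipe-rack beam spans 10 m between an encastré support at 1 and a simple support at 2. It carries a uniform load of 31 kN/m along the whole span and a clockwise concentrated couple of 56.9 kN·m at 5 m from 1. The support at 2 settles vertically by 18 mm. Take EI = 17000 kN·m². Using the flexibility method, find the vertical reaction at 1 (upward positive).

Choose R_2 as the redundant. The primary structure is the cantilever fixed at 1.
Deflection at 2 on the released cantilever, summing each load's contribution:
  UDL 31: wL⁴/(8EI) = 38750/EI
  clockwise couple 56.9 at a = 5: M₀a(2L − a)/(2EI) = 2134/EI
  δ_0 = 40884/EI
Flexibility coefficient — unit upward force at 2: δ_{22} = L³/(3EI) = 333.3/EI.
With EI = 17000 kN·m²: δ_0 = 2.4049 m and δ_{22} = 0.019608 m/kN.
Compatibility — the beam at 2 must follow the support down by 0.018 m: δ_0 − R_2·δ_{22} = 0.018, so R_2 = (2.4049 − 0.018)/0.019608 = 121.7 kN.
Vertical equilibrium: R_1 = ΣP − R_2 = 310 − 121.7 = 188.3 kN.

R_1 = 188.3 kN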